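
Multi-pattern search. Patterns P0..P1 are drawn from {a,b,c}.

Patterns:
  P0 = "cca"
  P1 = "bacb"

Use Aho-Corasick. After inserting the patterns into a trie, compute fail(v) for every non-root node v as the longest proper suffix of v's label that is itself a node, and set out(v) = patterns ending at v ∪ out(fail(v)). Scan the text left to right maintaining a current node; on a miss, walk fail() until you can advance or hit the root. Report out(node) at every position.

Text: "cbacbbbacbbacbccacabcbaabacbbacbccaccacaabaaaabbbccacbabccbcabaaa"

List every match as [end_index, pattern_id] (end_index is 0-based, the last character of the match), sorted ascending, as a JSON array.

Build:
Trie nodes:
  n0 'ε': b→4 c→1
  n1 'c': c→2
  n2 'cc': a→3
  n3 'cca': ·  ←P0
  n4 'b': a→5
  n5 'ba': c→6
  n6 'bac': b→7
  n7 'bacb': ·  ←P1

BFS fail/out derivation:
  n1('c'): parent n0 fail=0; on 'c' 0 → fail=0;  out ∅∪∅=∅
  n4('b'): parent n0 fail=0; on 'b' 0 → fail=0;  out ∅∪∅=∅
  n2('cc'): parent n1 fail=0; on 'c' 0 → fail=1;  out ∅∪∅=∅
  n5('ba'): parent n4 fail=0; on 'a' 0 → fail=0;  out ∅∪∅=∅
  n3('cca'): parent n2 fail=1; on 'a' 1→0 → fail=0;  out {0}∪∅={0}
  n6('bac'): parent n5 fail=0; on 'c' 0 → fail=1;  out ∅∪∅=∅
  n7('bacb'): parent n6 fail=1; on 'b' 1→0 → fail=4;  out {1}∪∅={1}

Text stream:
i=0 'c': node 0→1
i=1 'b': node 1→4 ·f
i=2 'a': node 4→5
i=3 'c': node 5→6
i=4 'b': node 6→7  emit P1@[1:4]
i=5 'b': node 7→4 ·f
i=6 'b': node 4→4 ·f
i=7 'a': node 4→5
i=8 'c': node 5→6
i=9 'b': node 6→7  emit P1@[6:9]
i=10 'b': node 7→4 ·f
i=11 'a': node 4→5
i=12 'c': node 5→6
i=13 'b': node 6→7  emit P1@[10:13]
i=14 'c': node 7→1 ·f
i=15 'c': node 1→2
i=16 'a': node 2→3  emit P0@[14:16]
i=17 'c': node 3→1 ·f
i=18 'a': node 1→0 ·f
i=19 'b': node 0→4
i=20 'c': node 4→1 ·f
i=21 'b': node 1→4 ·f
i=22 'a': node 4→5
i=23 'a': node 5→0 ·f
i=24 'b': node 0→4
i=25 'a': node 4→5
i=26 'c': node 5→6
i=27 'b': node 6→7  emit P1@[24:27]
i=28 'b': node 7→4 ·f
i=29 'a': node 4→5
i=30 'c': node 5→6
i=31 'b': node 6→7  emit P1@[28:31]
i=32 'c': node 7→1 ·f
i=33 'c': node 1→2
i=34 'a': node 2→3  emit P0@[32:34]
i=35 'c': node 3→1 ·f
i=36 'c': node 1→2
i=37 'a': node 2→3  emit P0@[35:37]
i=38 'c': node 3→1 ·f
i=39 'a': node 1→0 ·f
i=40 'a': node 0→0
i=41 'b': node 0→4
i=42 'a': node 4→5
i=43 'a': node 5→0 ·f
i=44 'a': node 0→0
i=45 'a': node 0→0
i=46 'b': node 0→4
i=47 'b': node 4→4 ·f
i=48 'b': node 4→4 ·f
i=49 'c': node 4→1 ·f
i=50 'c': node 1→2
i=51 'a': node 2→3  emit P0@[49:51]
i=52 'c': node 3→1 ·f
i=53 'b': node 1→4 ·f
i=54 'a': node 4→5
i=55 'b': node 5→4 ·f
i=56 'c': node 4→1 ·f
i=57 'c': node 1→2
i=58 'b': node 2→4 ·f
i=59 'c': node 4→1 ·f
i=60 'a': node 1→0 ·f
i=61 'b': node 0→4
i=62 'a': node 4→5
i=63 'a': node 5→0 ·f
i=64 'a': node 0→0

Matches: [[4,1],[9,1],[13,1],[16,0],[27,1],[31,1],[34,0],[37,0],[51,0]]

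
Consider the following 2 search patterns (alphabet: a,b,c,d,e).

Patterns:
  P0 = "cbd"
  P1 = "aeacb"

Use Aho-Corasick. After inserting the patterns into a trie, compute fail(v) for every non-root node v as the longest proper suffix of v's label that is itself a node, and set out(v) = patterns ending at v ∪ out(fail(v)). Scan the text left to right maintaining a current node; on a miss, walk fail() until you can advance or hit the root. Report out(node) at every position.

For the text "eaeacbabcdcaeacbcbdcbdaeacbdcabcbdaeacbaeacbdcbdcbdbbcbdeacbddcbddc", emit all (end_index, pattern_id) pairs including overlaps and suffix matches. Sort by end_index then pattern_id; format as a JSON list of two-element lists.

Build automaton:
Trie nodes:
  0='ε' goto a→4 c→1
  1='c' goto b→2
  2='cb' goto d→3
  3='cbd' goto ·  [P0 ends]
  4='a' goto e→5
  5='ae' goto a→6
  6='aea' goto c→7
  7='aeac' goto b→8
  8='aeacb' goto ·  [P1 ends]

BFS fail/out derivation:
  n1('c'): parent n0 fail=0; on 'c' 0 → fail=0;  out ∅∪∅=∅
  n4('a'): parent n0 fail=0; on 'a' 0 → fail=0;  out ∅∪∅=∅
  n2('cb'): parent n1 fail=0; on 'b' 0 → fail=0;  out ∅∪∅=∅
  n5('ae'): parent n4 fail=0; on 'e' 0 → fail=0;  out ∅∪∅=∅
  n3('cbd'): parent n2 fail=0; on 'd' 0 → fail=0;  out {0}∪∅={0}
  n6('aea'): parent n5 fail=0; on 'a' 0 → fail=4;  out ∅∪∅=∅
  n7('aeac'): parent n6 fail=4; on 'c' 4→0 → fail=1;  out ∅∪∅=∅
  n8('aeacb'): parent n7 fail=1; on 'b' 1 → fail=2;  out {1}∪∅={1}

Text stream:
[0] read 'e'  n0⇒n0
[1] read 'a'  n0⇒n4
[2] read 'e'  n4⇒n5
[3] read 'a'  n5⇒n6
[4] read 'c'  n6⇒n7
[5] read 'b'  n7⇒n8  ** P1@[1:5]
[6] read 'a'  n8⇒n4 (via fail)
[7] read 'b'  n4⇒n0 (via fail)
[8] read 'c'  n0⇒n1
[9] read 'd'  n1⇒n0 (via fail)
[10] read 'c'  n0⇒n1
[11] read 'a'  n1⇒n4 (via fail)
[12] read 'e'  n4⇒n5
[13] read 'a'  n5⇒n6
[14] read 'c'  n6⇒n7
[15] read 'b'  n7⇒n8  ** P1@[11:15]
[16] read 'c'  n8⇒n1 (via fail)
[17] read 'b'  n1⇒n2
[18] read 'd'  n2⇒n3  ** P0@[16:18]
[19] read 'c'  n3⇒n1 (via fail)
[20] read 'b'  n1⇒n2
[21] read 'd'  n2⇒n3  ** P0@[19:21]
[22] read 'a'  n3⇒n4 (via fail)
[23] read 'e'  n4⇒n5
[24] read 'a'  n5⇒n6
[25] read 'c'  n6⇒n7
[26] read 'b'  n7⇒n8  ** P1@[22:26]
[27] read 'd'  n8⇒n3 (via fail)  ** P0@[25:27]
[28] read 'c'  n3⇒n1 (via fail)
[29] read 'a'  n1⇒n4 (via fail)
[30] read 'b'  n4⇒n0 (via fail)
[31] read 'c'  n0⇒n1
[32] read 'b'  n1⇒n2
[33] read 'd'  n2⇒n3  ** P0@[31:33]
[34] read 'a'  n3⇒n4 (via fail)
[35] read 'e'  n4⇒n5
[36] read 'a'  n5⇒n6
[37] read 'c'  n6⇒n7
[38] read 'b'  n7⇒n8  ** P1@[34:38]
[39] read 'a'  n8⇒n4 (via fail)
[40] read 'e'  n4⇒n5
[41] read 'a'  n5⇒n6
[42] read 'c'  n6⇒n7
[43] read 'b'  n7⇒n8  ** P1@[39:43]
[44] read 'd'  n8⇒n3 (via fail)  ** P0@[42:44]
[45] read 'c'  n3⇒n1 (via fail)
[46] read 'b'  n1⇒n2
[47] read 'd'  n2⇒n3  ** P0@[45:47]
[48] read 'c'  n3⇒n1 (via fail)
[49] read 'b'  n1⇒n2
[50] read 'd'  n2⇒n3  ** P0@[48:50]
[51] read 'b'  n3⇒n0 (via fail)
[52] read 'b'  n0⇒n0
[53] read 'c'  n0⇒n1
[54] read 'b'  n1⇒n2
[55] read 'd'  n2⇒n3  ** P0@[53:55]
[56] read 'e'  n3⇒n0 (via fail)
[57] read 'a'  n0⇒n4
[58] read 'c'  n4⇒n1 (via fail)
[59] read 'b'  n1⇒n2
[60] read 'd'  n2⇒n3  ** P0@[58:60]
[61] read 'd'  n3⇒n0 (via fail)
[62] read 'c'  n0⇒n1
[63] read 'b'  n1⇒n2
[64] read 'd'  n2⇒n3  ** P0@[62:64]
[65] read 'd'  n3⇒n0 (via fail)
[66] read 'c'  n0⇒n1

Matches: [[5,1],[15,1],[18,0],[21,0],[26,1],[27,0],[33,0],[38,1],[43,1],[44,0],[47,0],[50,0],[55,0],[60,0],[64,0]]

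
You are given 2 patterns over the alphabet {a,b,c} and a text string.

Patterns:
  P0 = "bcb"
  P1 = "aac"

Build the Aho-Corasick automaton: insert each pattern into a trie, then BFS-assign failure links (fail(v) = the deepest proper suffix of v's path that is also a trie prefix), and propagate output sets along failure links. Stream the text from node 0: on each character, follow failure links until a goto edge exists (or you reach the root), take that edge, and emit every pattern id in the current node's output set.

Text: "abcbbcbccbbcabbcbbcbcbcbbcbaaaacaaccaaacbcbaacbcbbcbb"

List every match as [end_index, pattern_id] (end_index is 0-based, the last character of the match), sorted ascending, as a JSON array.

Build:
Trie (insert patterns):
  n0 'ε': a→4 b→1
  n1 'b': c→2
  n2 'bc': b→3
  n3 'bcb': ·  [P0 ends]
  n4 'a': a→5
  n5 'aa': c→6
  n6 'aac': ·  [P1 ends]

BFS fail/out derivation:
  n1('b'): parent n0 fail=0; on 'b' 0 → fail=0;  out ∅∪∅=∅
  n4('a'): parent n0 fail=0; on 'a' 0 → fail=0;  out ∅∪∅=∅
  n2('bc'): parent n1 fail=0; on 'c' 0 → fail=0;  out ∅∪∅=∅
  n5('aa'): parent n4 fail=0; on 'a' 0 → fail=4;  out ∅∪∅=∅
  n3('bcb'): parent n2 fail=0; on 'b' 0 → fail=1;  out {0}∪∅={0}
  n6('aac'): parent n5 fail=4; on 'c' 4→0 → fail=0;  out {1}∪∅={1}

Text stream:
[0] read 'a'  n0⇒n4
[1] read 'b'  n4⇒n1 (via fail)
[2] read 'c'  n1⇒n2
[3] read 'b'  n2⇒n3  emit P0@[1:3]
[4] read 'b'  n3⇒n1 (via fail)
[5] read 'c'  n1⇒n2
[6] read 'b'  n2⇒n3  emit P0@[4:6]
[7] read 'c'  n3⇒n2 (via fail)
[8] read 'c'  n2⇒n0 (via fail)
[9] read 'b'  n0⇒n1
[10] read 'b'  n1⇒n1 (via fail)
[11] read 'c'  n1⇒n2
[12] read 'a'  n2⇒n4 (via fail)
[13] read 'b'  n4⇒n1 (via fail)
[14] read 'b'  n1⇒n1 (via fail)
[15] read 'c'  n1⇒n2
[16] read 'b'  n2⇒n3  emit P0@[14:16]
[17] read 'b'  n3⇒n1 (via fail)
[18] read 'c'  n1⇒n2
[19] read 'b'  n2⇒n3  emit P0@[17:19]
[20] read 'c'  n3⇒n2 (via fail)
[21] read 'b'  n2⇒n3  emit P0@[19:21]
[22] read 'c'  n3⇒n2 (via fail)
[23] read 'b'  n2⇒n3  emit P0@[21:23]
[24] read 'b'  n3⇒n1 (via fail)
[25] read 'c'  n1⇒n2
[26] read 'b'  n2⇒n3  emit P0@[24:26]
[27] read 'a'  n3⇒n4 (via fail)
[28] read 'a'  n4⇒n5
[29] read 'a'  n5⇒n5 (via fail)
[30] read 'a'  n5⇒n5 (via fail)
[31] read 'c'  n5⇒n6  emit P1@[29:31]
[32] read 'a'  n6⇒n4 (via fail)
[33] read 'a'  n4⇒n5
[34] read 'c'  n5⇒n6  emit P1@[32:34]
[35] read 'c'  n6⇒n0 (via fail)
[36] read 'a'  n0⇒n4
[37] read 'a'  n4⇒n5
[38] read 'a'  n5⇒n5 (via fail)
[39] read 'c'  n5⇒n6  emit P1@[37:39]
[40] read 'b'  n6⇒n1 (via fail)
[41] read 'c'  n1⇒n2
[42] read 'b'  n2⇒n3  emit P0@[40:42]
[43] read 'a'  n3⇒n4 (via fail)
[44] read 'a'  n4⇒n5
[45] read 'c'  n5⇒n6  emit P1@[43:45]
[46] read 'b'  n6⇒n1 (via fail)
[47] read 'c'  n1⇒n2
[48] read 'b'  n2⇒n3  emit P0@[46:48]
[49] read 'b'  n3⇒n1 (via fail)
[50] read 'c'  n1⇒n2
[51] read 'b'  n2⇒n3  emit P0@[49:51]
[52] read 'b'  n3⇒n1 (via fail)

All matches (sorted): [[3,0],[6,0],[16,0],[19,0],[21,0],[23,0],[26,0],[31,1],[34,1],[39,1],[42,0],[45,1],[48,0],[51,0]]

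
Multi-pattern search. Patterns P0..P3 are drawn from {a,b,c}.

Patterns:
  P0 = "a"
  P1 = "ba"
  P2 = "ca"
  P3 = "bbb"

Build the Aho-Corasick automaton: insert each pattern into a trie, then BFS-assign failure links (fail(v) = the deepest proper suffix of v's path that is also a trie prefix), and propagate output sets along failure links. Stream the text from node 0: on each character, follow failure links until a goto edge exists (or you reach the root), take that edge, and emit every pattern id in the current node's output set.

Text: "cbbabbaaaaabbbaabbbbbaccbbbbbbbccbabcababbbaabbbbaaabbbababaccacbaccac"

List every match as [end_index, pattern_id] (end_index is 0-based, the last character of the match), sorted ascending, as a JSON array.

Build automaton:
Trie nodes:
  0='ε' goto a→1 b→2 c→4
  1='a' goto ·  [P0 ends]
  2='b' goto a→3 b→6
  3='ba' goto ·  [P1 ends]
  4='c' goto a→5
  5='ca' goto ·  [P2 ends]
  6='bb' goto b→7
  7='bbb' goto ·  [P3 ends]

BFS fail/out derivation:
  n1('a'): parent n0 fail=0; on 'a' 0 → fail=0;  out {0}∪∅={0}
  n2('b'): parent n0 fail=0; on 'b' 0 → fail=0;  out ∅∪∅=∅
  n4('c'): parent n0 fail=0; on 'c' 0 → fail=0;  out ∅∪∅=∅
  n3('ba'): parent n2 fail=0; on 'a' 0 → fail=1;  out {1}∪{0}={0,1}
  n5('ca'): parent n4 fail=0; on 'a' 0 → fail=1;  out {2}∪{0}={0,2}
  n6('bb'): parent n2 fail=0; on 'b' 0 → fail=2;  out ∅∪∅=∅
  n7('bbb'): parent n6 fail=2; on 'b' 2 → fail=6;  out {3}∪∅={3}

Scan:
[0] read 'c'  n0⇒n4
[1] read 'b'  n4⇒n2 (fail-walked)
[2] read 'b'  n2⇒n6
[3] read 'a'  n6⇒n3 (fail-walked)  emit P0@[3:3],P1@[2:3]
[4] read 'b'  n3⇒n2 (fail-walked)
[5] read 'b'  n2⇒n6
[6] read 'a'  n6⇒n3 (fail-walked)  emit P0@[6:6],P1@[5:6]
[7] read 'a'  n3⇒n1 (fail-walked)  emit P0@[7:7]
[8] read 'a'  n1⇒n1 (fail-walked)  emit P0@[8:8]
[9] read 'a'  n1⇒n1 (fail-walked)  emit P0@[9:9]
[10] read 'a'  n1⇒n1 (fail-walked)  emit P0@[10:10]
[11] read 'b'  n1⇒n2 (fail-walked)
[12] read 'b'  n2⇒n6
[13] read 'b'  n6⇒n7  emit P3@[11:13]
[14] read 'a'  n7⇒n3 (fail-walked)  emit P0@[14:14],P1@[13:14]
[15] read 'a'  n3⇒n1 (fail-walked)  emit P0@[15:15]
[16] read 'b'  n1⇒n2 (fail-walked)
[17] read 'b'  n2⇒n6
[18] read 'b'  n6⇒n7  emit P3@[16:18]
[19] read 'b'  n7⇒n7 (fail-walked)  emit P3@[17:19]
[20] read 'b'  n7⇒n7 (fail-walked)  emit P3@[18:20]
[21] read 'a'  n7⇒n3 (fail-walked)  emit P0@[21:21],P1@[20:21]
[22] read 'c'  n3⇒n4 (fail-walked)
[23] read 'c'  n4⇒n4 (fail-walked)
[24] read 'b'  n4⇒n2 (fail-walked)
[25] read 'b'  n2⇒n6
[26] read 'b'  n6⇒n7  emit P3@[24:26]
[27] read 'b'  n7⇒n7 (fail-walked)  emit P3@[25:27]
[28] read 'b'  n7⇒n7 (fail-walked)  emit P3@[26:28]
[29] read 'b'  n7⇒n7 (fail-walked)  emit P3@[27:29]
[30] read 'b'  n7⇒n7 (fail-walked)  emit P3@[28:30]
[31] read 'c'  n7⇒n4 (fail-walked)
[32] read 'c'  n4⇒n4 (fail-walked)
[33] read 'b'  n4⇒n2 (fail-walked)
[34] read 'a'  n2⇒n3  emit P0@[34:34],P1@[33:34]
[35] read 'b'  n3⇒n2 (fail-walked)
[36] read 'c'  n2⇒n4 (fail-walked)
[37] read 'a'  n4⇒n5  emit P0@[37:37],P2@[36:37]
[38] read 'b'  n5⇒n2 (fail-walked)
[39] read 'a'  n2⇒n3  emit P0@[39:39],P1@[38:39]
[40] read 'b'  n3⇒n2 (fail-walked)
[41] read 'b'  n2⇒n6
[42] read 'b'  n6⇒n7  emit P3@[40:42]
[43] read 'a'  n7⇒n3 (fail-walked)  emit P0@[43:43],P1@[42:43]
[44] read 'a'  n3⇒n1 (fail-walked)  emit P0@[44:44]
[45] read 'b'  n1⇒n2 (fail-walked)
[46] read 'b'  n2⇒n6
[47] read 'b'  n6⇒n7  emit P3@[45:47]
[48] read 'b'  n7⇒n7 (fail-walked)  emit P3@[46:48]
[49] read 'a'  n7⇒n3 (fail-walked)  emit P0@[49:49],P1@[48:49]
[50] read 'a'  n3⇒n1 (fail-walked)  emit P0@[50:50]
[51] read 'a'  n1⇒n1 (fail-walked)  emit P0@[51:51]
[52] read 'b'  n1⇒n2 (fail-walked)
[53] read 'b'  n2⇒n6
[54] read 'b'  n6⇒n7  emit P3@[52:54]
[55] read 'a'  n7⇒n3 (fail-walked)  emit P0@[55:55],P1@[54:55]
[56] read 'b'  n3⇒n2 (fail-walked)
[57] read 'a'  n2⇒n3  emit P0@[57:57],P1@[56:57]
[58] read 'b'  n3⇒n2 (fail-walked)
[59] read 'a'  n2⇒n3  emit P0@[59:59],P1@[58:59]
[60] read 'c'  n3⇒n4 (fail-walked)
[61] read 'c'  n4⇒n4 (fail-walked)
[62] read 'a'  n4⇒n5  emit P0@[62:62],P2@[61:62]
[63] read 'c'  n5⇒n4 (fail-walked)
[64] read 'b'  n4⇒n2 (fail-walked)
[65] read 'a'  n2⇒n3  emit P0@[65:65],P1@[64:65]
[66] read 'c'  n3⇒n4 (fail-walked)
[67] read 'c'  n4⇒n4 (fail-walked)
[68] read 'a'  n4⇒n5  emit P0@[68:68],P2@[67:68]
[69] read 'c'  n5⇒n4 (fail-walked)

Result: [[3,0],[3,1],[6,0],[6,1],[7,0],[8,0],[9,0],[10,0],[13,3],[14,0],[14,1],[15,0],[18,3],[19,3],[20,3],[21,0],[21,1],[26,3],[27,3],[28,3],[29,3],[30,3],[34,0],[34,1],[37,0],[37,2],[39,0],[39,1],[42,3],[43,0],[43,1],[44,0],[47,3],[48,3],[49,0],[49,1],[50,0],[51,0],[54,3],[55,0],[55,1],[57,0],[57,1],[59,0],[59,1],[62,0],[62,2],[65,0],[65,1],[68,0],[68,2]]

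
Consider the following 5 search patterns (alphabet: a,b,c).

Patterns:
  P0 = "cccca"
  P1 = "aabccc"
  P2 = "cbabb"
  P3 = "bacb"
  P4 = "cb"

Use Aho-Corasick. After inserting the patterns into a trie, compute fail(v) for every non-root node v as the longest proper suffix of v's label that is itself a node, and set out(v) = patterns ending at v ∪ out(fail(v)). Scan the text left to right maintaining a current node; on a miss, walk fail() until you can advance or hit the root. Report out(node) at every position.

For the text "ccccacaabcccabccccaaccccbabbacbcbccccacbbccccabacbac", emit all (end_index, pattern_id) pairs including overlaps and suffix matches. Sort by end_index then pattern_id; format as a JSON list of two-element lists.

Build automaton:
Trie (insert patterns):
  0='ε' goto a→6 b→16 c→1
  1='c' goto b→12 c→2
  2='cc' goto c→3
  3='ccc' goto c→4
  4='cccc' goto a→5
  5='cccca' goto ·  [P0 ends]
  6='a' goto a→7
  7='aa' goto b→8
  8='aab' goto c→9
  9='aabc' goto c→10
  10='aabcc' goto c→11
  11='aabccc' goto ·  [P1 ends]
  12='cb' goto a→13  [P4 ends]
  13='cba' goto b→14
  14='cbab' goto b→15
  15='cbabb' goto ·  [P2 ends]
  16='b' goto a→17
  17='ba' goto c→18
  18='bac' goto b→19
  19='bacb' goto ·  [P3 ends]

Failure links (BFS by depth):
  n1('c'): parent n0 fail=0; on 'c' 0 → fail=0;  out ∅∪∅=∅
  n6('a'): parent n0 fail=0; on 'a' 0 → fail=0;  out ∅∪∅=∅
  n16('b'): parent n0 fail=0; on 'b' 0 → fail=0;  out ∅∪∅=∅
  n2('cc'): parent n1 fail=0; on 'c' 0 → fail=1;  out ∅∪∅=∅
  n7('aa'): parent n6 fail=0; on 'a' 0 → fail=6;  out ∅∪∅=∅
  n12('cb'): parent n1 fail=0; on 'b' 0 → fail=16;  out {4}∪∅={4}
  n17('ba'): parent n16 fail=0; on 'a' 0 → fail=6;  out ∅∪∅=∅
  n3('ccc'): parent n2 fail=1; on 'c' 1 → fail=2;  out ∅∪∅=∅
  n8('aab'): parent n7 fail=6; on 'b' 6→0 → fail=16;  out ∅∪∅=∅
  n13('cba'): parent n12 fail=16; on 'a' 16 → fail=17;  out ∅∪∅=∅
  n18('bac'): parent n17 fail=6; on 'c' 6→0 → fail=1;  out ∅∪∅=∅
  n4('cccc'): parent n3 fail=2; on 'c' 2 → fail=3;  out ∅∪∅=∅
  n9('aabc'): parent n8 fail=16; on 'c' 16→0 → fail=1;  out ∅∪∅=∅
  n14('cbab'): parent n13 fail=17; on 'b' 17→6→0 → fail=16;  out ∅∪∅=∅
  n19('bacb'): parent n18 fail=1; on 'b' 1 → fail=12;  out {3}∪{4}={3,4}
  n5('cccca'): parent n4 fail=3; on 'a' 3→2→1→0 → fail=6;  out {0}∪∅={0}
  n10('aabcc'): parent n9 fail=1; on 'c' 1 → fail=2;  out ∅∪∅=∅
  n15('cbabb'): parent n14 fail=16; on 'b' 16→0 → fail=16;  out {2}∪∅={2}
  n11('aabccc'): parent n10 fail=2; on 'c' 2 → fail=3;  out {1}∪∅={1}

Scan:
[0] read 'c'  n0⇒n1
[1] read 'c'  n1⇒n2
[2] read 'c'  n2⇒n3
[3] read 'c'  n3⇒n4
[4] read 'a'  n4⇒n5  ** P0@[0:4]
[5] read 'c'  n5⇒n1 ·f
[6] read 'a'  n1⇒n6 ·f
[7] read 'a'  n6⇒n7
[8] read 'b'  n7⇒n8
[9] read 'c'  n8⇒n9
[10] read 'c'  n9⇒n10
[11] read 'c'  n10⇒n11  ** P1@[6:11]
[12] read 'a'  n11⇒n6 ·f
[13] read 'b'  n6⇒n16 ·f
[14] read 'c'  n16⇒n1 ·f
[15] read 'c'  n1⇒n2
[16] read 'c'  n2⇒n3
[17] read 'c'  n3⇒n4
[18] read 'a'  n4⇒n5  ** P0@[14:18]
[19] read 'a'  n5⇒n7 ·f
[20] read 'c'  n7⇒n1 ·f
[21] read 'c'  n1⇒n2
[22] read 'c'  n2⇒n3
[23] read 'c'  n3⇒n4
[24] read 'b'  n4⇒n12 ·f  ** P4@[23:24]
[25] read 'a'  n12⇒n13
[26] read 'b'  n13⇒n14
[27] read 'b'  n14⇒n15  ** P2@[23:27]
[28] read 'a'  n15⇒n17 ·f
[29] read 'c'  n17⇒n18
[30] read 'b'  n18⇒n19  ** P3@[27:30],P4@[29:30]
[31] read 'c'  n19⇒n1 ·f
[32] read 'b'  n1⇒n12  ** P4@[31:32]
[33] read 'c'  n12⇒n1 ·f
[34] read 'c'  n1⇒n2
[35] read 'c'  n2⇒n3
[36] read 'c'  n3⇒n4
[37] read 'a'  n4⇒n5  ** P0@[33:37]
[38] read 'c'  n5⇒n1 ·f
[39] read 'b'  n1⇒n12  ** P4@[38:39]
[40] read 'b'  n12⇒n16 ·f
[41] read 'c'  n16⇒n1 ·f
[42] read 'c'  n1⇒n2
[43] read 'c'  n2⇒n3
[44] read 'c'  n3⇒n4
[45] read 'a'  n4⇒n5  ** P0@[41:45]
[46] read 'b'  n5⇒n16 ·f
[47] read 'a'  n16⇒n17
[48] read 'c'  n17⇒n18
[49] read 'b'  n18⇒n19  ** P3@[46:49],P4@[48:49]
[50] read 'a'  n19⇒n13 ·f
[51] read 'c'  n13⇒n18 ·f

Matches: [[4,0],[11,1],[18,0],[24,4],[27,2],[30,3],[30,4],[32,4],[37,0],[39,4],[45,0],[49,3],[49,4]]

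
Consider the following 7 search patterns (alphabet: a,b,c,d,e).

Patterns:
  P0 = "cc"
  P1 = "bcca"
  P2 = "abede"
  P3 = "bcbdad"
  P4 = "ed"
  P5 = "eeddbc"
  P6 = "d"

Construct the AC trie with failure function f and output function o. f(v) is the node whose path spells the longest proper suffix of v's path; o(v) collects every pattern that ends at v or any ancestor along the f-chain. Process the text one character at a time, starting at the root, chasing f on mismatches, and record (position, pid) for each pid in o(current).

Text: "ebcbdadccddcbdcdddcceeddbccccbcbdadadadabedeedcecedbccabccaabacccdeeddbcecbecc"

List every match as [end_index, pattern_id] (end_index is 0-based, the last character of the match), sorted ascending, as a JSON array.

Build automaton:
Trie (insert patterns):
  n0 'ε': a→7 b→3 c→1 d→23 e→16
  n1 'c': c→2
  n2 'cc': ·  ←P0
  n3 'b': c→4
  n4 'bc': b→12 c→5
  n5 'bcc': a→6
  n6 'bcca': ·  ←P1
  n7 'a': b→8
  n8 'ab': e→9
  n9 'abe': d→10
  n10 'abed': e→11
  n11 'abede': ·  ←P2
  n12 'bcb': d→13
  n13 'bcbd': a→14
  n14 'bcbda': d→15
  n15 'bcbdad': ·  ←P3
  n16 'e': d→17 e→18
  n17 'ed': ·  ←P4
  n18 'ee': d→19
  n19 'eed': d→20
  n20 'eedd': b→21
  n21 'eeddb': c→22
  n22 'eeddbc': ·  ←P5
  n23 'd': ·  ←P6

Failure links (BFS by depth):
  n1('c'): parent n0 fail=0; on 'c' 0 → fail=0;  out ∅∪∅=∅
  n3('b'): parent n0 fail=0; on 'b' 0 → fail=0;  out ∅∪∅=∅
  n7('a'): parent n0 fail=0; on 'a' 0 → fail=0;  out ∅∪∅=∅
  n16('e'): parent n0 fail=0; on 'e' 0 → fail=0;  out ∅∪∅=∅
  n23('d'): parent n0 fail=0; on 'd' 0 → fail=0;  out {6}∪∅={6}
  n2('cc'): parent n1 fail=0; on 'c' 0 → fail=1;  out {0}∪∅={0}
  n4('bc'): parent n3 fail=0; on 'c' 0 → fail=1;  out ∅∪∅=∅
  n8('ab'): parent n7 fail=0; on 'b' 0 → fail=3;  out ∅∪∅=∅
  n17('ed'): parent n16 fail=0; on 'd' 0 → fail=23;  out {4}∪{6}={4,6}
  n18('ee'): parent n16 fail=0; on 'e' 0 → fail=16;  out ∅∪∅=∅
  n5('bcc'): parent n4 fail=1; on 'c' 1 → fail=2;  out ∅∪{0}={0}
  n9('abe'): parent n8 fail=3; on 'e' 3→0 → fail=16;  out ∅∪∅=∅
  n12('bcb'): parent n4 fail=1; on 'b' 1→0 → fail=3;  out ∅∪∅=∅
  n19('eed'): parent n18 fail=16; on 'd' 16 → fail=17;  out ∅∪{4,6}={4,6}
  n6('bcca'): parent n5 fail=2; on 'a' 2→1→0 → fail=7;  out {1}∪∅={1}
  n10('abed'): parent n9 fail=16; on 'd' 16 → fail=17;  out ∅∪{4,6}={4,6}
  n13('bcbd'): parent n12 fail=3; on 'd' 3→0 → fail=23;  out ∅∪{6}={6}
  n20('eedd'): parent n19 fail=17; on 'd' 17→23→0 → fail=23;  out ∅∪{6}={6}
  n11('abede'): parent n10 fail=17; on 'e' 17→23→0 → fail=16;  out {2}∪∅={2}
  n14('bcbda'): parent n13 fail=23; on 'a' 23→0 → fail=7;  out ∅∪∅=∅
  n21('eeddb'): parent n20 fail=23; on 'b' 23→0 → fail=3;  out ∅∪∅=∅
  n15('bcbdad'): parent n14 fail=7; on 'd' 7→0 → fail=23;  out {3}∪{6}={3,6}
  n22('eeddbc'): parent n21 fail=3; on 'c' 3 → fail=4;  out {5}∪∅={5}

Text stream:
pos 0 'e': at 16
pos 1 'b': at 3 (via fail)
pos 2 'c': at 4
pos 3 'b': at 12
pos 4 'd': at 13  → match P6@[4:4]
pos 5 'a': at 14
pos 6 'd': at 15  → match P3@[1:6],P6@[6:6]
pos 7 'c': at 1 (via fail)
pos 8 'c': at 2  → match P0@[7:8]
pos 9 'd': at 23 (via fail)  → match P6@[9:9]
pos 10 'd': at 23 (via fail)  → match P6@[10:10]
pos 11 'c': at 1 (via fail)
pos 12 'b': at 3 (via fail)
pos 13 'd': at 23 (via fail)  → match P6@[13:13]
pos 14 'c': at 1 (via fail)
pos 15 'd': at 23 (via fail)  → match P6@[15:15]
pos 16 'd': at 23 (via fail)  → match P6@[16:16]
pos 17 'd': at 23 (via fail)  → match P6@[17:17]
pos 18 'c': at 1 (via fail)
pos 19 'c': at 2  → match P0@[18:19]
pos 20 'e': at 16 (via fail)
pos 21 'e': at 18
pos 22 'd': at 19  → match P4@[21:22],P6@[22:22]
pos 23 'd': at 20  → match P6@[23:23]
pos 24 'b': at 21
pos 25 'c': at 22  → match P5@[20:25]
pos 26 'c': at 5 (via fail)  → match P0@[25:26]
pos 27 'c': at 2 (via fail)  → match P0@[26:27]
pos 28 'c': at 2 (via fail)  → match P0@[27:28]
pos 29 'b': at 3 (via fail)
pos 30 'c': at 4
pos 31 'b': at 12
pos 32 'd': at 13  → match P6@[32:32]
pos 33 'a': at 14
pos 34 'd': at 15  → match P3@[29:34],P6@[34:34]
pos 35 'a': at 7 (via fail)
pos 36 'd': at 23 (via fail)  → match P6@[36:36]
pos 37 'a': at 7 (via fail)
pos 38 'd': at 23 (via fail)  → match P6@[38:38]
pos 39 'a': at 7 (via fail)
pos 40 'b': at 8
pos 41 'e': at 9
pos 42 'd': at 10  → match P4@[41:42],P6@[42:42]
pos 43 'e': at 11  → match P2@[39:43]
pos 44 'e': at 18 (via fail)
pos 45 'd': at 19  → match P4@[44:45],P6@[45:45]
pos 46 'c': at 1 (via fail)
pos 47 'e': at 16 (via fail)
pos 48 'c': at 1 (via fail)
pos 49 'e': at 16 (via fail)
pos 50 'd': at 17  → match P4@[49:50],P6@[50:50]
pos 51 'b': at 3 (via fail)
pos 52 'c': at 4
pos 53 'c': at 5  → match P0@[52:53]
pos 54 'a': at 6  → match P1@[51:54]
pos 55 'b': at 8 (via fail)
pos 56 'c': at 4 (via fail)
pos 57 'c': at 5  → match P0@[56:57]
pos 58 'a': at 6  → match P1@[55:58]
pos 59 'a': at 7 (via fail)
pos 60 'b': at 8
pos 61 'a': at 7 (via fail)
pos 62 'c': at 1 (via fail)
pos 63 'c': at 2  → match P0@[62:63]
pos 64 'c': at 2 (via fail)  → match P0@[63:64]
pos 65 'd': at 23 (via fail)  → match P6@[65:65]
pos 66 'e': at 16 (via fail)
pos 67 'e': at 18
pos 68 'd': at 19  → match P4@[67:68],P6@[68:68]
pos 69 'd': at 20  → match P6@[69:69]
pos 70 'b': at 21
pos 71 'c': at 22  → match P5@[66:71]
pos 72 'e': at 16 (via fail)
pos 73 'c': at 1 (via fail)
pos 74 'b': at 3 (via fail)
pos 75 'e': at 16 (via fail)
pos 76 'c': at 1 (via fail)
pos 77 'c': at 2  → match P0@[76:77]

All matches (sorted): [[4,6],[6,3],[6,6],[8,0],[9,6],[10,6],[13,6],[15,6],[16,6],[17,6],[19,0],[22,4],[22,6],[23,6],[25,5],[26,0],[27,0],[28,0],[32,6],[34,3],[34,6],[36,6],[38,6],[42,4],[42,6],[43,2],[45,4],[45,6],[50,4],[50,6],[53,0],[54,1],[57,0],[58,1],[63,0],[64,0],[65,6],[68,4],[68,6],[69,6],[71,5],[77,0]]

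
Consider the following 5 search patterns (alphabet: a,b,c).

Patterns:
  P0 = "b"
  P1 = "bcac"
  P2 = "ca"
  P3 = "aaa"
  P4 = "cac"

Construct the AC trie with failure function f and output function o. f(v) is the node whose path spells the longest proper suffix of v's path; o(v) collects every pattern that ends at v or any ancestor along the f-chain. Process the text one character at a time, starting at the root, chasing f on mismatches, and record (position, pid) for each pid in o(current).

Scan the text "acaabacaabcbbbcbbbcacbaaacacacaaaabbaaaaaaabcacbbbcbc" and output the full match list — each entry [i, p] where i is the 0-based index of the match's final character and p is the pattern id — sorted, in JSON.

Build:
Trie (insert patterns):
  n0 'ε': a→7 b→1 c→5
  n1 'b': c→2  ←P0
  n2 'bc': a→3
  n3 'bca': c→4
  n4 'bcac': ·  ←P1
  n5 'c': a→6
  n6 'ca': c→10  ←P2
  n7 'a': a→8
  n8 'aa': a→9
  n9 'aaa': ·  ←P3
  n10 'cac': ·  ←P4

BFS fail/out derivation:
  n1('b'): parent n0 fail=0; on 'b' 0 → fail=0;  out {0}∪∅={0}
  n5('c'): parent n0 fail=0; on 'c' 0 → fail=0;  out ∅∪∅=∅
  n7('a'): parent n0 fail=0; on 'a' 0 → fail=0;  out ∅∪∅=∅
  n2('bc'): parent n1 fail=0; on 'c' 0 → fail=5;  out ∅∪∅=∅
  n6('ca'): parent n5 fail=0; on 'a' 0 → fail=7;  out {2}∪∅={2}
  n8('aa'): parent n7 fail=0; on 'a' 0 → fail=7;  out ∅∪∅=∅
  n3('bca'): parent n2 fail=5; on 'a' 5 → fail=6;  out ∅∪{2}={2}
  n9('aaa'): parent n8 fail=7; on 'a' 7 → fail=8;  out {3}∪∅={3}
  n10('cac'): parent n6 fail=7; on 'c' 7→0 → fail=5;  out {4}∪∅={4}
  n4('bcac'): parent n3 fail=6; on 'c' 6 → fail=10;  out {1}∪{4}={1,4}

Run:
i=0 'a': node 0→7
i=1 'c': node 7→5 (via fail)
i=2 'a': node 5→6  → match P2@[1:2]
i=3 'a': node 6→8 (via fail)
i=4 'b': node 8→1 (via fail)  → match P0@[4:4]
i=5 'a': node 1→7 (via fail)
i=6 'c': node 7→5 (via fail)
i=7 'a': node 5→6  → match P2@[6:7]
i=8 'a': node 6→8 (via fail)
i=9 'b': node 8→1 (via fail)  → match P0@[9:9]
i=10 'c': node 1→2
i=11 'b': node 2→1 (via fail)  → match P0@[11:11]
i=12 'b': node 1→1 (via fail)  → match P0@[12:12]
i=13 'b': node 1→1 (via fail)  → match P0@[13:13]
i=14 'c': node 1→2
i=15 'b': node 2→1 (via fail)  → match P0@[15:15]
i=16 'b': node 1→1 (via fail)  → match P0@[16:16]
i=17 'b': node 1→1 (via fail)  → match P0@[17:17]
i=18 'c': node 1→2
i=19 'a': node 2→3  → match P2@[18:19]
i=20 'c': node 3→4  → match P1@[17:20],P4@[18:20]
i=21 'b': node 4→1 (via fail)  → match P0@[21:21]
i=22 'a': node 1→7 (via fail)
i=23 'a': node 7→8
i=24 'a': node 8→9  → match P3@[22:24]
i=25 'c': node 9→5 (via fail)
i=26 'a': node 5→6  → match P2@[25:26]
i=27 'c': node 6→10  → match P4@[25:27]
i=28 'a': node 10→6 (via fail)  → match P2@[27:28]
i=29 'c': node 6→10  → match P4@[27:29]
i=30 'a': node 10→6 (via fail)  → match P2@[29:30]
i=31 'a': node 6→8 (via fail)
i=32 'a': node 8→9  → match P3@[30:32]
i=33 'a': node 9→9 (via fail)  → match P3@[31:33]
i=34 'b': node 9→1 (via fail)  → match P0@[34:34]
i=35 'b': node 1→1 (via fail)  → match P0@[35:35]
i=36 'a': node 1→7 (via fail)
i=37 'a': node 7→8
i=38 'a': node 8→9  → match P3@[36:38]
i=39 'a': node 9→9 (via fail)  → match P3@[37:39]
i=40 'a': node 9→9 (via fail)  → match P3@[38:40]
i=41 'a': node 9→9 (via fail)  → match P3@[39:41]
i=42 'a': node 9→9 (via fail)  → match P3@[40:42]
i=43 'b': node 9→1 (via fail)  → match P0@[43:43]
i=44 'c': node 1→2
i=45 'a': node 2→3  → match P2@[44:45]
i=46 'c': node 3→4  → match P1@[43:46],P4@[44:46]
i=47 'b': node 4→1 (via fail)  → match P0@[47:47]
i=48 'b': node 1→1 (via fail)  → match P0@[48:48]
i=49 'b': node 1→1 (via fail)  → match P0@[49:49]
i=50 'c': node 1→2
i=51 'b': node 2→1 (via fail)  → match P0@[51:51]
i=52 'c': node 1→2

Matches: [[2,2],[4,0],[7,2],[9,0],[11,0],[12,0],[13,0],[15,0],[16,0],[17,0],[19,2],[20,1],[20,4],[21,0],[24,3],[26,2],[27,4],[28,2],[29,4],[30,2],[32,3],[33,3],[34,0],[35,0],[38,3],[39,3],[40,3],[41,3],[42,3],[43,0],[45,2],[46,1],[46,4],[47,0],[48,0],[49,0],[51,0]]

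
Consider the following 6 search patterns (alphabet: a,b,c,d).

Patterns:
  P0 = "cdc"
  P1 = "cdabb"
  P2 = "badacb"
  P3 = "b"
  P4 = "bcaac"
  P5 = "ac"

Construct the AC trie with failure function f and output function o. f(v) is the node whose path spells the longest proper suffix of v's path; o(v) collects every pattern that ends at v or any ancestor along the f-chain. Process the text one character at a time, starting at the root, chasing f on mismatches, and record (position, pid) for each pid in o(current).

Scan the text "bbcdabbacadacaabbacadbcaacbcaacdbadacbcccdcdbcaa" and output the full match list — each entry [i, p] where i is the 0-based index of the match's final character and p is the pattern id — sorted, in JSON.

Build:
Trie (insert patterns):
  n0 'ε': a→17 b→7 c→1
  n1 'c': d→2
  n2 'cd': a→4 c→3
  n3 'cdc': ·  ←P0
  n4 'cda': b→5
  n5 'cdab': b→6
  n6 'cdabb': ·  ←P1
  n7 'b': a→8 c→13  ←P3
  n8 'ba': d→9
  n9 'bad': a→10
  n10 'bada': c→11
  n11 'badac': b→12
  n12 'badacb': ·  ←P2
  n13 'bc': a→14
  n14 'bca': a→15
  n15 'bcaa': c→16
  n16 'bcaac': ·  ←P4
  n17 'a': c→18
  n18 'ac': ·  ←P5

Failure links (BFS by depth):
  fail(1) 'c': from fail(0)=0 chase 'c': 0 ⇒ 0;  out=∅∪out(0)=∅
  fail(7) 'b': from fail(0)=0 chase 'b': 0 ⇒ 0;  out={3}∪out(0)={3}
  fail(17) 'a': from fail(0)=0 chase 'a': 0 ⇒ 0;  out=∅∪out(0)=∅
  fail(2) 'cd': from fail(1)=0 chase 'd': 0 ⇒ 0;  out=∅∪out(0)=∅
  fail(8) 'ba': from fail(7)=0 chase 'a': 0 ⇒ 17;  out=∅∪out(17)=∅
  fail(13) 'bc': from fail(7)=0 chase 'c': 0 ⇒ 1;  out=∅∪out(1)=∅
  fail(18) 'ac': from fail(17)=0 chase 'c': 0 ⇒ 1;  out={5}∪out(1)={5}
  fail(3) 'cdc': from fail(2)=0 chase 'c': 0 ⇒ 1;  out={0}∪out(1)={0}
  fail(4) 'cda': from fail(2)=0 chase 'a': 0 ⇒ 17;  out=∅∪out(17)=∅
  fail(9) 'bad': from fail(8)=17 chase 'd': 17→0 ⇒ 0;  out=∅∪out(0)=∅
  fail(14) 'bca': from fail(13)=1 chase 'a': 1→0 ⇒ 17;  out=∅∪out(17)=∅
  fail(5) 'cdab': from fail(4)=17 chase 'b': 17→0 ⇒ 7;  out=∅∪out(7)={3}
  fail(10) 'bada': from fail(9)=0 chase 'a': 0 ⇒ 17;  out=∅∪out(17)=∅
  fail(15) 'bcaa': from fail(14)=17 chase 'a': 17→0 ⇒ 17;  out=∅∪out(17)=∅
  fail(6) 'cdabb': from fail(5)=7 chase 'b': 7→0 ⇒ 7;  out={1}∪out(7)={1,3}
  fail(11) 'badac': from fail(10)=17 chase 'c': 17 ⇒ 18;  out=∅∪out(18)={5}
  fail(16) 'bcaac': from fail(15)=17 chase 'c': 17 ⇒ 18;  out={4}∪out(18)={4,5}
  fail(12) 'badacb': from fail(11)=18 chase 'b': 18→1→0 ⇒ 7;  out={2}∪out(7)={2,3}

Text stream:
i=0 'b': node 0→7  → match P3@[0:0]
i=1 'b': node 7→7 (via fail)  → match P3@[1:1]
i=2 'c': node 7→13
i=3 'd': node 13→2 (via fail)
i=4 'a': node 2→4
i=5 'b': node 4→5  → match P3@[5:5]
i=6 'b': node 5→6  → match P1@[2:6],P3@[6:6]
i=7 'a': node 6→8 (via fail)
i=8 'c': node 8→18 (via fail)  → match P5@[7:8]
i=9 'a': node 18→17 (via fail)
i=10 'd': node 17→0 (via fail)
i=11 'a': node 0→17
i=12 'c': node 17→18  → match P5@[11:12]
i=13 'a': node 18→17 (via fail)
i=14 'a': node 17→17 (via fail)
i=15 'b': node 17→7 (via fail)  → match P3@[15:15]
i=16 'b': node 7→7 (via fail)  → match P3@[16:16]
i=17 'a': node 7→8
i=18 'c': node 8→18 (via fail)  → match P5@[17:18]
i=19 'a': node 18→17 (via fail)
i=20 'd': node 17→0 (via fail)
i=21 'b': node 0→7  → match P3@[21:21]
i=22 'c': node 7→13
i=23 'a': node 13→14
i=24 'a': node 14→15
i=25 'c': node 15→16  → match P4@[21:25],P5@[24:25]
i=26 'b': node 16→7 (via fail)  → match P3@[26:26]
i=27 'c': node 7→13
i=28 'a': node 13→14
i=29 'a': node 14→15
i=30 'c': node 15→16  → match P4@[26:30],P5@[29:30]
i=31 'd': node 16→2 (via fail)
i=32 'b': node 2→7 (via fail)  → match P3@[32:32]
i=33 'a': node 7→8
i=34 'd': node 8→9
i=35 'a': node 9→10
i=36 'c': node 10→11  → match P5@[35:36]
i=37 'b': node 11→12  → match P2@[32:37],P3@[37:37]
i=38 'c': node 12→13 (via fail)
i=39 'c': node 13→1 (via fail)
i=40 'c': node 1→1 (via fail)
i=41 'd': node 1→2
i=42 'c': node 2→3  → match P0@[40:42]
i=43 'd': node 3→2 (via fail)
i=44 'b': node 2→7 (via fail)  → match P3@[44:44]
i=45 'c': node 7→13
i=46 'a': node 13→14
i=47 'a': node 14→15

Matches: [[0,3],[1,3],[5,3],[6,1],[6,3],[8,5],[12,5],[15,3],[16,3],[18,5],[21,3],[25,4],[25,5],[26,3],[30,4],[30,5],[32,3],[36,5],[37,2],[37,3],[42,0],[44,3]]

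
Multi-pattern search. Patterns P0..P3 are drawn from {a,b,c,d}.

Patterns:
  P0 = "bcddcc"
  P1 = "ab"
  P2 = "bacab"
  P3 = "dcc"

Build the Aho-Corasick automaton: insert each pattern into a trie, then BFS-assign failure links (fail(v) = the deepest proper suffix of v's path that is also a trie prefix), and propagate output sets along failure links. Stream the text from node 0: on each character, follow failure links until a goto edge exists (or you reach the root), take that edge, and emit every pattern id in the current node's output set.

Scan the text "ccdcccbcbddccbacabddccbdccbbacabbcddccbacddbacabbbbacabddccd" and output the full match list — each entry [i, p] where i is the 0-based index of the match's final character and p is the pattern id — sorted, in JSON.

Build:
Trie nodes:
  n0 'ε': a→7 b→1 d→13
  n1 'b': a→9 c→2
  n2 'bc': d→3
  n3 'bcd': d→4
  n4 'bcdd': c→5
  n5 'bcddc': c→6
  n6 'bcddcc': ·  [P0 ends]
  n7 'a': b→8
  n8 'ab': ·  [P1 ends]
  n9 'ba': c→10
  n10 'bac': a→11
  n11 'baca': b→12
  n12 'bacab': ·  [P2 ends]
  n13 'd': c→14
  n14 'dc': c→15
  n15 'dcc': ·  [P3 ends]

Failure links (BFS by depth):
  n1('b'): parent n0 fail=0; on 'b' 0 → fail=0;  out ∅∪∅=∅
  n7('a'): parent n0 fail=0; on 'a' 0 → fail=0;  out ∅∪∅=∅
  n13('d'): parent n0 fail=0; on 'd' 0 → fail=0;  out ∅∪∅=∅
  n2('bc'): parent n1 fail=0; on 'c' 0 → fail=0;  out ∅∪∅=∅
  n8('ab'): parent n7 fail=0; on 'b' 0 → fail=1;  out {1}∪∅={1}
  n9('ba'): parent n1 fail=0; on 'a' 0 → fail=7;  out ∅∪∅=∅
  n14('dc'): parent n13 fail=0; on 'c' 0 → fail=0;  out ∅∪∅=∅
  n3('bcd'): parent n2 fail=0; on 'd' 0 → fail=13;  out ∅∪∅=∅
  n10('bac'): parent n9 fail=7; on 'c' 7→0 → fail=0;  out ∅∪∅=∅
  n15('dcc'): parent n14 fail=0; on 'c' 0 → fail=0;  out {3}∪∅={3}
  n4('bcdd'): parent n3 fail=13; on 'd' 13→0 → fail=13;  out ∅∪∅=∅
  n11('baca'): parent n10 fail=0; on 'a' 0 → fail=7;  out ∅∪∅=∅
  n5('bcddc'): parent n4 fail=13; on 'c' 13 → fail=14;  out ∅∪∅=∅
  n12('bacab'): parent n11 fail=7; on 'b' 7 → fail=8;  out {2}∪{1}={1,2}
  n6('bcddcc'): parent n5 fail=14; on 'c' 14 → fail=15;  out {0}∪{3}={0,3}

Run:
[0] read 'c'  n0⇒n0
[1] read 'c'  n0⇒n0
[2] read 'd'  n0⇒n13
[3] read 'c'  n13⇒n14
[4] read 'c'  n14⇒n15  → match P3@[2:4]
[5] read 'c'  n15⇒n0 (via fail)
[6] read 'b'  n0⇒n1
[7] read 'c'  n1⇒n2
[8] read 'b'  n2⇒n1 (via fail)
[9] read 'd'  n1⇒n13 (via fail)
[10] read 'd'  n13⇒n13 (via fail)
[11] read 'c'  n13⇒n14
[12] read 'c'  n14⇒n15  → match P3@[10:12]
[13] read 'b'  n15⇒n1 (via fail)
[14] read 'a'  n1⇒n9
[15] read 'c'  n9⇒n10
[16] read 'a'  n10⇒n11
[17] read 'b'  n11⇒n12  → match P1@[16:17],P2@[13:17]
[18] read 'd'  n12⇒n13 (via fail)
[19] read 'd'  n13⇒n13 (via fail)
[20] read 'c'  n13⇒n14
[21] read 'c'  n14⇒n15  → match P3@[19:21]
[22] read 'b'  n15⇒n1 (via fail)
[23] read 'd'  n1⇒n13 (via fail)
[24] read 'c'  n13⇒n14
[25] read 'c'  n14⇒n15  → match P3@[23:25]
[26] read 'b'  n15⇒n1 (via fail)
[27] read 'b'  n1⇒n1 (via fail)
[28] read 'a'  n1⇒n9
[29] read 'c'  n9⇒n10
[30] read 'a'  n10⇒n11
[31] read 'b'  n11⇒n12  → match P1@[30:31],P2@[27:31]
[32] read 'b'  n12⇒n1 (via fail)
[33] read 'c'  n1⇒n2
[34] read 'd'  n2⇒n3
[35] read 'd'  n3⇒n4
[36] read 'c'  n4⇒n5
[37] read 'c'  n5⇒n6  → match P0@[32:37],P3@[35:37]
[38] read 'b'  n6⇒n1 (via fail)
[39] read 'a'  n1⇒n9
[40] read 'c'  n9⇒n10
[41] read 'd'  n10⇒n13 (via fail)
[42] read 'd'  n13⇒n13 (via fail)
[43] read 'b'  n13⇒n1 (via fail)
[44] read 'a'  n1⇒n9
[45] read 'c'  n9⇒n10
[46] read 'a'  n10⇒n11
[47] read 'b'  n11⇒n12  → match P1@[46:47],P2@[43:47]
[48] read 'b'  n12⇒n1 (via fail)
[49] read 'b'  n1⇒n1 (via fail)
[50] read 'b'  n1⇒n1 (via fail)
[51] read 'a'  n1⇒n9
[52] read 'c'  n9⇒n10
[53] read 'a'  n10⇒n11
[54] read 'b'  n11⇒n12  → match P1@[53:54],P2@[50:54]
[55] read 'd'  n12⇒n13 (via fail)
[56] read 'd'  n13⇒n13 (via fail)
[57] read 'c'  n13⇒n14
[58] read 'c'  n14⇒n15  → match P3@[56:58]
[59] read 'd'  n15⇒n13 (via fail)

Matches: [[4,3],[12,3],[17,1],[17,2],[21,3],[25,3],[31,1],[31,2],[37,0],[37,3],[47,1],[47,2],[54,1],[54,2],[58,3]]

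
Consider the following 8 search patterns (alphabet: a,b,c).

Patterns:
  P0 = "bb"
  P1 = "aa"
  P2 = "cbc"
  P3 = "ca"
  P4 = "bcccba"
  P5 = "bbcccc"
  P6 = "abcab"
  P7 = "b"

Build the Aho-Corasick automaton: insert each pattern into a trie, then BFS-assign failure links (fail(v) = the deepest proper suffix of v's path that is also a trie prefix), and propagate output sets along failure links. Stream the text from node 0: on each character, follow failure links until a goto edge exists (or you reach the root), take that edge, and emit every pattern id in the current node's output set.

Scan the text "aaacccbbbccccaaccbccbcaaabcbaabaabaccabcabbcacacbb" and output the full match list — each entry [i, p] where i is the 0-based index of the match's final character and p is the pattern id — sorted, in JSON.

Build automaton:
Trie (insert patterns):
  n0 'ε': a→3 b→1 c→5
  n1 'b': b→2 c→9  ←P7
  n2 'bb': c→14  ←P0
  n3 'a': a→4 b→18
  n4 'aa': ·  ←P1
  n5 'c': a→8 b→6
  n6 'cb': c→7
  n7 'cbc': ·  ←P2
  n8 'ca': ·  ←P3
  n9 'bc': c→10
  n10 'bcc': c→11
  n11 'bccc': b→12
  n12 'bcccb': a→13
  n13 'bcccba': ·  ←P4
  n14 'bbc': c→15
  n15 'bbcc': c→16
  n16 'bbccc': c→17
  n17 'bbcccc': ·  ←P5
  n18 'ab': c→19
  n19 'abc': a→20
  n20 'abca': b→21
  n21 'abcab': ·  ←P6

Failure links (BFS by depth):
  n1('b'): parent n0 fail=0; on 'b' 0 → fail=0;  out {7}∪∅={7}
  n3('a'): parent n0 fail=0; on 'a' 0 → fail=0;  out ∅∪∅=∅
  n5('c'): parent n0 fail=0; on 'c' 0 → fail=0;  out ∅∪∅=∅
  n2('bb'): parent n1 fail=0; on 'b' 0 → fail=1;  out {0}∪{7}={0,7}
  n4('aa'): parent n3 fail=0; on 'a' 0 → fail=3;  out {1}∪∅={1}
  n6('cb'): parent n5 fail=0; on 'b' 0 → fail=1;  out ∅∪{7}={7}
  n8('ca'): parent n5 fail=0; on 'a' 0 → fail=3;  out {3}∪∅={3}
  n9('bc'): parent n1 fail=0; on 'c' 0 → fail=5;  out ∅∪∅=∅
  n18('ab'): parent n3 fail=0; on 'b' 0 → fail=1;  out ∅∪{7}={7}
  n7('cbc'): parent n6 fail=1; on 'c' 1 → fail=9;  out {2}∪∅={2}
  n10('bcc'): parent n9 fail=5; on 'c' 5→0 → fail=5;  out ∅∪∅=∅
  n14('bbc'): parent n2 fail=1; on 'c' 1 → fail=9;  out ∅∪∅=∅
  n19('abc'): parent n18 fail=1; on 'c' 1 → fail=9;  out ∅∪∅=∅
  n11('bccc'): parent n10 fail=5; on 'c' 5→0 → fail=5;  out ∅∪∅=∅
  n15('bbcc'): parent n14 fail=9; on 'c' 9 → fail=10;  out ∅∪∅=∅
  n20('abca'): parent n19 fail=9; on 'a' 9→5 → fail=8;  out ∅∪{3}={3}
  n12('bcccb'): parent n11 fail=5; on 'b' 5 → fail=6;  out ∅∪{7}={7}
  n16('bbccc'): parent n15 fail=10; on 'c' 10 → fail=11;  out ∅∪∅=∅
  n21('abcab'): parent n20 fail=8; on 'b' 8→3 → fail=18;  out {6}∪{7}={6,7}
  n13('bcccba'): parent n12 fail=6; on 'a' 6→1→0 → fail=3;  out {4}∪∅={4}
  n17('bbcccc'): parent n16 fail=11; on 'c' 11→5→0 → fail=5;  out {5}∪∅={5}

Text stream:
[0] read 'a'  n0⇒n3
[1] read 'a'  n3⇒n4  → match P1@[0:1]
[2] read 'a'  n4⇒n4 ·f  → match P1@[1:2]
[3] read 'c'  n4⇒n5 ·f
[4] read 'c'  n5⇒n5 ·f
[5] read 'c'  n5⇒n5 ·f
[6] read 'b'  n5⇒n6  → match P7@[6:6]
[7] read 'b'  n6⇒n2 ·f  → match P0@[6:7],P7@[7:7]
[8] read 'b'  n2⇒n2 ·f  → match P0@[7:8],P7@[8:8]
[9] read 'c'  n2⇒n14
[10] read 'c'  n14⇒n15
[11] read 'c'  n15⇒n16
[12] read 'c'  n16⇒n17  → match P5@[7:12]
[13] read 'a'  n17⇒n8 ·f  → match P3@[12:13]
[14] read 'a'  n8⇒n4 ·f  → match P1@[13:14]
[15] read 'c'  n4⇒n5 ·f
[16] read 'c'  n5⇒n5 ·f
[17] read 'b'  n5⇒n6  → match P7@[17:17]
[18] read 'c'  n6⇒n7  → match P2@[16:18]
[19] read 'c'  n7⇒n10 ·f
[20] read 'b'  n10⇒n6 ·f  → match P7@[20:20]
[21] read 'c'  n6⇒n7  → match P2@[19:21]
[22] read 'a'  n7⇒n8 ·f  → match P3@[21:22]
[23] read 'a'  n8⇒n4 ·f  → match P1@[22:23]
[24] read 'a'  n4⇒n4 ·f  → match P1@[23:24]
[25] read 'b'  n4⇒n18 ·f  → match P7@[25:25]
[26] read 'c'  n18⇒n19
[27] read 'b'  n19⇒n6 ·f  → match P7@[27:27]
[28] read 'a'  n6⇒n3 ·f
[29] read 'a'  n3⇒n4  → match P1@[28:29]
[30] read 'b'  n4⇒n18 ·f  → match P7@[30:30]
[31] read 'a'  n18⇒n3 ·f
[32] read 'a'  n3⇒n4  → match P1@[31:32]
[33] read 'b'  n4⇒n18 ·f  → match P7@[33:33]
[34] read 'a'  n18⇒n3 ·f
[35] read 'c'  n3⇒n5 ·f
[36] read 'c'  n5⇒n5 ·f
[37] read 'a'  n5⇒n8  → match P3@[36:37]
[38] read 'b'  n8⇒n18 ·f  → match P7@[38:38]
[39] read 'c'  n18⇒n19
[40] read 'a'  n19⇒n20  → match P3@[39:40]
[41] read 'b'  n20⇒n21  → match P6@[37:41],P7@[41:41]
[42] read 'b'  n21⇒n2 ·f  → match P0@[41:42],P7@[42:42]
[43] read 'c'  n2⇒n14
[44] read 'a'  n14⇒n8 ·f  → match P3@[43:44]
[45] read 'c'  n8⇒n5 ·f
[46] read 'a'  n5⇒n8  → match P3@[45:46]
[47] read 'c'  n8⇒n5 ·f
[48] read 'b'  n5⇒n6  → match P7@[48:48]
[49] read 'b'  n6⇒n2 ·f  → match P0@[48:49],P7@[49:49]

Result: [[1,1],[2,1],[6,7],[7,0],[7,7],[8,0],[8,7],[12,5],[13,3],[14,1],[17,7],[18,2],[20,7],[21,2],[22,3],[23,1],[24,1],[25,7],[27,7],[29,1],[30,7],[32,1],[33,7],[37,3],[38,7],[40,3],[41,6],[41,7],[42,0],[42,7],[44,3],[46,3],[48,7],[49,0],[49,7]]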